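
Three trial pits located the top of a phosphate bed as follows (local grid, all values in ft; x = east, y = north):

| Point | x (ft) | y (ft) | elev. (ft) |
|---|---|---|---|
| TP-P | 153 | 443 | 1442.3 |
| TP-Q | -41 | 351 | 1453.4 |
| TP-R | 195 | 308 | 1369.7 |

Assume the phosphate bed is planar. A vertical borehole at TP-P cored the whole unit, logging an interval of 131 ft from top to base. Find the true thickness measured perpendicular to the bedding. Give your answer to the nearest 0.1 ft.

Let the plane be z = a·x + b·y + c.
TP-Q−TP-P: −194a − 92b = 11.1;  TP-R−TP-P: 42a − 135b = −72.6.
Solving gives a = −0.27210, b = 0.45312.
|∇z| = √(a²+b²) = 0.52855, so dip δ = arctan(0.52855) = 27.86°.
True thickness = vertical thickness × cos δ = 131 × cos 27.86° = 115.8 ft.

115.8 ft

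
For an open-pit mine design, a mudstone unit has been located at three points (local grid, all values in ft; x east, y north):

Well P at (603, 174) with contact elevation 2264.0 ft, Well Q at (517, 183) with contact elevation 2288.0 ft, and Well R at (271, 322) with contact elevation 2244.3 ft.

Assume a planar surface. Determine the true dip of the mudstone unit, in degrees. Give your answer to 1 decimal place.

Let the plane be z = a·x + b·y + c.
Well Q−Well P: −86a + 9b = 24;  Well R−Well P: −332a + 148b = −19.7.
Solving gives a = −0.38289, b = −0.99201.
Gradient magnitude |∇z| = √(a² + b²) = √(0.14660 + 0.98409) = 1.06334.
True dip = arctan(1.06334) = 46.8°, dipping toward NNE (azimuth ≈ 021°).

46.8°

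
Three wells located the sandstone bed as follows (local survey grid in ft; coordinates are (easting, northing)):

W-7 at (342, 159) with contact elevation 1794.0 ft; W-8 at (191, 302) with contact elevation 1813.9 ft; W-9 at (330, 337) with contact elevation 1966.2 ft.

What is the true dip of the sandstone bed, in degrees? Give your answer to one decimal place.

Let the plane be z = a·E + b·N + c.
W-8−W-7: −151a + 143b = 19.9;  W-9−W-7: −12a + 178b = 172.2.
Solving gives a = 0.83787, b = 1.02390.
Gradient magnitude |∇z| = √(a² + b²) = √(0.70202 + 1.04837) = 1.32302.
True dip = arctan(1.32302) = 52.9°, dipping toward SW (azimuth ≈ 219°).

52.9°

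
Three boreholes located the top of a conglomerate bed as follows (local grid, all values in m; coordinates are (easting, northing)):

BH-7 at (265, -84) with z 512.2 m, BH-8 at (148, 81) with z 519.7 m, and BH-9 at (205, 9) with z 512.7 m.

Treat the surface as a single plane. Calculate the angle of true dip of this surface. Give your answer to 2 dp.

36.62°

Two edge vectors: BH-7→BH-8 = (-117, 165, 7.5), BH-7→BH-9 = (-60, 93, 0.5).
Normal n = (BH-7→BH-8) × (BH-7→BH-9) = (-615, -391.5, -981).
So ∂z/∂E = −n_x/n_z = −0.62691 and ∂z/∂N = −n_y/n_z = −0.39908.
Gradient magnitude |∇z| = √(a² + b²) = √(0.39302 + 0.15927) = 0.74316.
True dip = arctan(0.74316) = 36.62°, dipping toward ENE (azimuth ≈ 058°).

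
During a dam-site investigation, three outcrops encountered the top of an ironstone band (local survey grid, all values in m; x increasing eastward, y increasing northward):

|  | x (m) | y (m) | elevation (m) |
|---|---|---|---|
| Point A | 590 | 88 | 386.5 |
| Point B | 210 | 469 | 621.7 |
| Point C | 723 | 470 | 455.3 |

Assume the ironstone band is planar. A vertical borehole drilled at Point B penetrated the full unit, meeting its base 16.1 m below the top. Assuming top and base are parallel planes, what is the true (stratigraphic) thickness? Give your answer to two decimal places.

Let the plane be z = a·x + b·y + c.
Point B−Point A: −380a + 381b = 235.2;  Point C−Point A: 133a + 382b = 68.8.
Solving gives a = −0.32494, b = 0.29324.
|∇z| = √(a²+b²) = 0.43769, so dip δ = arctan(0.43769) = 23.64°.
True thickness = vertical thickness × cos δ = 16.1 × cos 23.64° = 14.75 m.

14.75 m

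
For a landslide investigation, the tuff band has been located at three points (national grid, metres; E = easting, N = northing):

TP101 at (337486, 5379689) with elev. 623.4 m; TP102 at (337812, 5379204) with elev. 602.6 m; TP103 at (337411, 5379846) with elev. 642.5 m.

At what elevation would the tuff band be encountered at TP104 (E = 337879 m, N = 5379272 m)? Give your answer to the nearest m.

Let the plane be z = a·E + b·N + c.
TP102−TP101: 326a − 485b = −20.8;  TP103−TP101: −75a + 157b = 19.1.
Solving gives a = 0.40507193, b = 0.31516175.
Then c = 623.4 − a·337486 − b·5379689 = −1831554.89.
At (337879, 5379272): z = 136865.3 + 1695340.8 − 1831554.89 = 651.2 m.

651 m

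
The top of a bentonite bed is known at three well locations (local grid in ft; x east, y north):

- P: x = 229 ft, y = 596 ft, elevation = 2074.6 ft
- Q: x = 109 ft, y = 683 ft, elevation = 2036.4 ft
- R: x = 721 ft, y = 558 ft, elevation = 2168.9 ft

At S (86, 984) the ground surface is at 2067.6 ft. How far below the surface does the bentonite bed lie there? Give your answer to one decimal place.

94.1 ft

Let the plane be z = a·x + b·y + c.
Q−P: −120a + 87b = −38.2;  R−P: 492a − 38b = 94.3.
Solving gives a = 0.17656, b = −0.19554.
Then c = 2074.6 − a·229 − b·596 = 2150.71.
At (86, 984): z_contact = 15.18 − 192.42 + 2150.71 = 1973.48 ft.
Depth below ground = 2067.6 − 1973.48 = 94.1 ft.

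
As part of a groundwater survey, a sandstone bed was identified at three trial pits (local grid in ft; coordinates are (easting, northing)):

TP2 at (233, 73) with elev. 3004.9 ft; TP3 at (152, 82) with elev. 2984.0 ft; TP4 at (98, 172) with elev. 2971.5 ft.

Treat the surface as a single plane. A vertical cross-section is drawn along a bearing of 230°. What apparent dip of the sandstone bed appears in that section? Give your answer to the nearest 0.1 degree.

11.9°

Two edge vectors: TP2→TP3 = (-81, 9, -20.9), TP2→TP4 = (-135, 99, -33.4).
Normal n = (TP2→TP3) × (TP2→TP4) = (1768.5, 116.1, -6804).
So ∂z/∂E = −n_x/n_z = 0.25992 and ∂z/∂N = −n_y/n_z = 0.01706.
Unit vector along 230° is (sin 230°, cos 230°) = (-0.7660, -0.6428).
Slope in that direction = a·(-0.7660) + b·(-0.6428) = −0.21008.
Apparent dip = arctan|0.21008| = 11.9° (true dip is 14.6°, so apparent ≤ true as expected).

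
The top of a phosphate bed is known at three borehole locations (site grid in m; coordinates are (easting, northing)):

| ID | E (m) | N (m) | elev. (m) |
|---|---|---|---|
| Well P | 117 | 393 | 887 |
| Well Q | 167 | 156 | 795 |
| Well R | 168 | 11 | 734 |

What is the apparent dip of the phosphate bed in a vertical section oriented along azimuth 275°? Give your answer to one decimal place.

Let the plane be z = a·E + b·N + c.
Well Q−Well P: 50a − 237b = −92;  Well R−Well P: 51a − 382b = −153.
Solving gives a = 0.15928, b = 0.42179.
Unit vector along 275° is (sin 275°, cos 275°) = (-0.9962, 0.0872).
Slope in that direction = a·(-0.9962) + b·(0.0872) = −0.12191.
Apparent dip = arctan|0.12191| = 7.0° (true dip is 24.3°, so apparent ≤ true as expected).

7.0°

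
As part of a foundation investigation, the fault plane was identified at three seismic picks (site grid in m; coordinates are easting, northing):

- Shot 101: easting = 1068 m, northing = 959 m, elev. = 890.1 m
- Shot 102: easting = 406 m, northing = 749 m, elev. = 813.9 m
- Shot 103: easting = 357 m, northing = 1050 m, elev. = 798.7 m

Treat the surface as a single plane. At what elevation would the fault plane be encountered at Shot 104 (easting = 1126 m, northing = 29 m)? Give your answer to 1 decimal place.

Let the plane be z = a·easting + b·northing + c.
Shot 102−Shot 101: −662a − 210b = −76.2;  Shot 103−Shot 101: −711a + 91b = −91.4.
Solving gives a = 0.124686, b = −0.030201.
Then c = 890.1 − a·1068 − b·959 = 785.90.
At (1126, 29): z = 140.4 − 0.9 + 785.90 = 925.4 m.

925.4 m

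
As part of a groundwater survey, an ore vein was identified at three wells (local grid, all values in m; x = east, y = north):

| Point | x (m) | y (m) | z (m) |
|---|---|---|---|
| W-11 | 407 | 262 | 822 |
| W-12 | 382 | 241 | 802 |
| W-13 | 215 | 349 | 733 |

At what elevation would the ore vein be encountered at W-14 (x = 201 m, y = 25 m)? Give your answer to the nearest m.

641 m

Two edge vectors: W-11→W-12 = (-25, -21, -20), W-11→W-13 = (-192, 87, -89).
Normal n = (W-11→W-12) × (W-11→W-13) = (3609, 1615, -6207).
So ∂z/∂x = −n_x/n_z = 0.58144 and ∂z/∂y = −n_y/n_z = 0.26019.
Intercept c from W-11: 822 − 236.65 − 68.17 = 517.18.
At (201, 25): z = 116.9 + 6.5 + 517.18 = 640.6 m.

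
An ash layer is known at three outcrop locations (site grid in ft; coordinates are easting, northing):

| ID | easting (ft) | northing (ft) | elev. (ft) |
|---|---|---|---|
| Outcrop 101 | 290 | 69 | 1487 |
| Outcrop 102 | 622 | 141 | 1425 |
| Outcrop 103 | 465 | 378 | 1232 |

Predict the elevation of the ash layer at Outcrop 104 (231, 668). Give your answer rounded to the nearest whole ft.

Two edge vectors: Outcrop 101→Outcrop 102 = (332, 72, -62), Outcrop 101→Outcrop 103 = (175, 309, -255).
Normal n = (Outcrop 101→Outcrop 102) × (Outcrop 101→Outcrop 103) = (798, 73810, 89988).
So ∂z/∂easting = −n_x/n_z = −0.00887 and ∂z/∂northing = −n_y/n_z = −0.82022.
Intercept c from Outcrop 101: 1487 + 2.57 + 56.60 = 1546.17.
At (231, 668): z = −2.0 − 547.9 + 1546.17 = 996.2 ft.

996 ft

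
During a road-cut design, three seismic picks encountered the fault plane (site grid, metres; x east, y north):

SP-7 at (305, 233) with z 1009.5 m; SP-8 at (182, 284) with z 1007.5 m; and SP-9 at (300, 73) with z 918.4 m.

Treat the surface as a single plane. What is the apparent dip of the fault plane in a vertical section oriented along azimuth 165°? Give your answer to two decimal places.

Two edge vectors: SP-7→SP-8 = (-123, 51, -2), SP-7→SP-9 = (-5, -160, -91.1).
Normal n = (SP-7→SP-8) × (SP-7→SP-9) = (-4966.1, -11195.3, 19935).
So ∂z/∂x = −n_x/n_z = 0.24911 and ∂z/∂y = −n_y/n_z = 0.56159.
Unit vector along 165° is (sin 165°, cos 165°) = (0.2588, -0.9659).
Slope in that direction = a·(0.2588) + b·(-0.9659) = −0.47798.
Apparent dip = arctan|0.47798| = 25.55° (true dip is 31.6°, so apparent ≤ true as expected).

25.55°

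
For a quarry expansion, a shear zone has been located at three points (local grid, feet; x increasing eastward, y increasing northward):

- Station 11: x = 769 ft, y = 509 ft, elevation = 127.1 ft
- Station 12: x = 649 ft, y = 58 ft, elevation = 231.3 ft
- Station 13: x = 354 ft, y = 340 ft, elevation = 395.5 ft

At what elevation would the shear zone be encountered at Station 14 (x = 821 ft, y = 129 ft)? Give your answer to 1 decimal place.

120.0 ft

Two edge vectors: Station 11→Station 12 = (-120, -451, 104.2), Station 11→Station 13 = (-415, -169, 268.4).
Normal n = (Station 11→Station 12) × (Station 11→Station 13) = (-103438.6, -11035, -166885).
So ∂z/∂x = −n_x/n_z = −0.61982 and ∂z/∂y = −n_y/n_z = −0.06612.
Intercept c from Station 11: 127.1 + 476.64 + 33.66 = 637.40.
At (821, 129): z = −508.9 − 8.5 + 637.40 = 120.0 ft.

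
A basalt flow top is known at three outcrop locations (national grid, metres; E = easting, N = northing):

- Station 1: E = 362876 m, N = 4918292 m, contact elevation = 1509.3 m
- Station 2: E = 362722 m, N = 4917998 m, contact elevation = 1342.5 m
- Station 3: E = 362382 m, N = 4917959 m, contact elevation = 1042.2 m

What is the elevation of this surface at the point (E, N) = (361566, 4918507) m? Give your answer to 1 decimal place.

392.9 m

Let the plane be z = a·E + b·N + c.
Station 2−Station 1: −154a − 294b = −166.8;  Station 3−Station 1: −494a − 333b = −467.1.
Solving gives a = 0.870457884, b = 0.111392809.
Then c = 1509.3 − a·362876 − b·4918292 = −862221.34.
At (361566, 4918507): z = 314728.0 + 547886.3 − 862221.34 = 392.9 m.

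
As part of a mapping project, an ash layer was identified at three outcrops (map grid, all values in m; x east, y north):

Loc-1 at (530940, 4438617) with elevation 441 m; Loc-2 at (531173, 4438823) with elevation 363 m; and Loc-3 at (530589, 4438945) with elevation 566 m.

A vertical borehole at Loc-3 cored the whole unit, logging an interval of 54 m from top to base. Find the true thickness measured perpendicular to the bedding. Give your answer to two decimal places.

Let the plane be z = a·x + b·y + c.
Loc-2−Loc-1: 233a + 206b = −78;  Loc-3−Loc-1: −351a + 328b = 125.
Solving gives a = −0.34515, b = 0.01175.
|∇z| = √(a²+b²) = 0.34535, so dip δ = arctan(0.34535) = 19.05°.
True thickness = vertical thickness × cos δ = 54 × cos 19.05° = 51.04 m.

51.04 m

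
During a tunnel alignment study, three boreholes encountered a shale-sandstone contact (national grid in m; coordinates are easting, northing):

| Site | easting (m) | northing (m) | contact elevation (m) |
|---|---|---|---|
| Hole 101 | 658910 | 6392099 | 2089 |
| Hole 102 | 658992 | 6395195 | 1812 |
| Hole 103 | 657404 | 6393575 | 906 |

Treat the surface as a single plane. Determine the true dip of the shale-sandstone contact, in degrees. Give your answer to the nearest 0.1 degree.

Two edge vectors: Hole 101→Hole 102 = (82, 3096, -277), Hole 101→Hole 103 = (-1506, 1476, -1183).
Normal n = (Hole 101→Hole 102) × (Hole 101→Hole 103) = (-3253716, 514168, 4783608).
So ∂z/∂easting = −n_x/n_z = 0.68018 and ∂z/∂northing = −n_y/n_z = −0.10749.
Gradient magnitude |∇z| = √(a² + b²) = √(0.46265 + 0.01155) = 0.68862.
True dip = arctan(0.68862) = 34.6°, dipping toward W (azimuth ≈ 279°).

34.6°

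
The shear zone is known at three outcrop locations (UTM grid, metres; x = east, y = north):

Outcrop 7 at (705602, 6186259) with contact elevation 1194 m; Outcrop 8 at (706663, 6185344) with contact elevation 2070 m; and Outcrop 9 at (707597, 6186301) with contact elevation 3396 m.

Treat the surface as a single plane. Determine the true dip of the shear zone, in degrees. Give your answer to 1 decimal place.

Two edge vectors: Outcrop 7→Outcrop 8 = (1061, -915, 876), Outcrop 7→Outcrop 9 = (1995, 42, 2202).
Normal n = (Outcrop 7→Outcrop 8) × (Outcrop 7→Outcrop 9) = (-2051622, -588702, 1869987).
So ∂z/∂x = −n_x/n_z = 1.09713 and ∂z/∂y = −n_y/n_z = 0.31482.
Gradient magnitude |∇z| = √(a² + b²) = √(1.20370 + 0.09911) = 1.14141.
True dip = arctan(1.14141) = 48.8°, dipping toward WSW (azimuth ≈ 254°).

48.8°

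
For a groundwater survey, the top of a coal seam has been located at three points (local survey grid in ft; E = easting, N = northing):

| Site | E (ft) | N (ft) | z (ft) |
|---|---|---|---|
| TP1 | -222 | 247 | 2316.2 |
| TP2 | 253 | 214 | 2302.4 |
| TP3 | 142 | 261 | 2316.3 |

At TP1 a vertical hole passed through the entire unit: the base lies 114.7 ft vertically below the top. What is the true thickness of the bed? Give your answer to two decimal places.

110.68 ft

Two edge vectors: TP1→TP2 = (475, -33, -13.8), TP1→TP3 = (364, 14, 0.1).
Normal n = (TP1→TP2) × (TP1→TP3) = (189.9, -5070.7, 18662).
So ∂z/∂E = −n_x/n_z = −0.01018 and ∂z/∂N = −n_y/n_z = 0.27171.
|∇z| = √(a²+b²) = 0.27190, so dip δ = arctan(0.27190) = 15.21°.
True thickness = vertical thickness × cos δ = 114.7 × cos 15.21° = 110.68 ft.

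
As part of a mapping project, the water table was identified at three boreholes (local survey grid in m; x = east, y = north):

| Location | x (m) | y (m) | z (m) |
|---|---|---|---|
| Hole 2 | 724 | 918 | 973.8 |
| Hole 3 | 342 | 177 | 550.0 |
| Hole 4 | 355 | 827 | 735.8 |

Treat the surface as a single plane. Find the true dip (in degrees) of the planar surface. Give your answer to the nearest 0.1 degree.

32.6°

Let the plane be z = a·x + b·y + c.
Hole 3−Hole 2: −382a − 741b = −423.8;  Hole 4−Hole 2: −369a − 91b = −238.
Solving gives a = 0.57734, b = 0.27430.
Gradient magnitude |∇z| = √(a² + b²) = √(0.33332 + 0.07524) = 0.63919.
True dip = arctan(0.63919) = 32.6°, dipping toward WSW (azimuth ≈ 245°).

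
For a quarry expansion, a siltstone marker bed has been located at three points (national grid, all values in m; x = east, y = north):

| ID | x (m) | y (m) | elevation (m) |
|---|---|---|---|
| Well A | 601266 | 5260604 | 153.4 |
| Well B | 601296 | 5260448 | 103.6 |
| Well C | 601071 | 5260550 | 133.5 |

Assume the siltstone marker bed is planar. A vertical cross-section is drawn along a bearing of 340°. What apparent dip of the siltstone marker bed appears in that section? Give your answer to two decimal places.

Let the plane be z = a·x + b·y + c.
Well B−Well A: 30a − 156b = −49.8;  Well C−Well A: −195a − 54b = −19.9.
Solving gives a = 0.01296, b = 0.32172.
Unit vector along 340° is (sin 340°, cos 340°) = (-0.3420, 0.9397).
Slope in that direction = a·(-0.3420) + b·(0.9397) = 0.29789.
Apparent dip = arctan|0.29789| = 16.59° (true dip is 17.8°, so apparent ≤ true as expected).

16.59°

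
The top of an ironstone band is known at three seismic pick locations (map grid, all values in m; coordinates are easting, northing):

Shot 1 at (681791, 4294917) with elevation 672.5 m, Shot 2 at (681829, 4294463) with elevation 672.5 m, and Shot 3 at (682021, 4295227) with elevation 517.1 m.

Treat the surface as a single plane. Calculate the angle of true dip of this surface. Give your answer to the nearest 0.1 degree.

31.4°

Let the plane be z = a·easting + b·northing + c.
Shot 2−Shot 1: 38a − 454b = 0;  Shot 3−Shot 1: 230a + 310b = −155.4.
Solving gives a = −0.60716, b = −0.05082.
Gradient magnitude |∇z| = √(a² + b²) = √(0.36864 + 0.00258) = 0.60928.
True dip = arctan(0.60928) = 31.4°, dipping toward E (azimuth ≈ 085°).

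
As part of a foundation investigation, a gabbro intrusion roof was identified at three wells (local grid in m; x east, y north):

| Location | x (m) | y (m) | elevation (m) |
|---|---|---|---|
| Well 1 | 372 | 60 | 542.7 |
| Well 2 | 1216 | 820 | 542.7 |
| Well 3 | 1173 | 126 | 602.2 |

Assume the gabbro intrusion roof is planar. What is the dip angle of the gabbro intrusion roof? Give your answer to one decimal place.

7.0°

Let the plane be z = a·x + b·y + c.
Well 2−Well 1: 844a + 760b = 0;  Well 3−Well 1: 801a + 66b = 59.5.
Solving gives a = 0.08176, b = −0.09080.
Gradient magnitude |∇z| = √(a² + b²) = √(0.00669 + 0.00824) = 0.12219.
True dip = arctan(0.12219) = 7.0°, dipping toward NW (azimuth ≈ 318°).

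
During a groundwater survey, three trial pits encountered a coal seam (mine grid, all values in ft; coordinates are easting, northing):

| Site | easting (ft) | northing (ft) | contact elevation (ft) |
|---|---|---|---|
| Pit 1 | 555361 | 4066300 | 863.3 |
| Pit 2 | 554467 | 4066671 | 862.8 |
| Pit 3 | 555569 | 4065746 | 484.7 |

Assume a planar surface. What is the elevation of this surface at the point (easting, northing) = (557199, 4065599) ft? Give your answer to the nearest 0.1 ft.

914.3 ft

Two edge vectors: Pit 1→Pit 2 = (-894, 371, -0.5), Pit 1→Pit 3 = (208, -554, -378.6).
Normal n = (Pit 1→Pit 2) × (Pit 1→Pit 3) = (-140737.6, -338572.4, 418108).
So ∂z/∂easting = −n_x/n_z = 0.336605853 and ∂z/∂northing = −n_y/n_z = 0.809772595.
Intercept c from Pit 1: 863.3 − 186937.76 − 3292778.30 = −3478852.76.
At (557199, 4065599): z = 187556.4 + 3292210.7 − 3478852.76 = 914.3 ft.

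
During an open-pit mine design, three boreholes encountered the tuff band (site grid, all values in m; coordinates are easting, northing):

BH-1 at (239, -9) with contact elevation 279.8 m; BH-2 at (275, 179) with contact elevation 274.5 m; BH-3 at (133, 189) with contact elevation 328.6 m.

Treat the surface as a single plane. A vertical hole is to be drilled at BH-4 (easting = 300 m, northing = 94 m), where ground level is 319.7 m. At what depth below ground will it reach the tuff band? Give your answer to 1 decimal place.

Two edge vectors: BH-1→BH-2 = (36, 188, -5.3), BH-1→BH-3 = (-106, 198, 48.8).
Normal n = (BH-1→BH-2) × (BH-1→BH-3) = (10223.8, -1195, 27056).
So ∂z/∂easting = −n_x/n_z = −0.37788 and ∂z/∂northing = −n_y/n_z = 0.04417.
Intercept c from BH-1: 279.8 + 90.31 + 0.40 = 370.51.
At (300, 94): z_contact = −113.36 + 4.15 + 370.51 = 261.30 m.
Depth below ground = 319.7 − 261.30 = 58.4 m.

58.4 m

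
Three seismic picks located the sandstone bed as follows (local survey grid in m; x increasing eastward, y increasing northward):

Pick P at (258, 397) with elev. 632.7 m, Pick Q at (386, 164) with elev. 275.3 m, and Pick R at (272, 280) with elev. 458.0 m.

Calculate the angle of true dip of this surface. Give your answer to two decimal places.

56.04°

Two edge vectors: Pick P→Pick Q = (128, -233, -357.4), Pick P→Pick R = (14, -117, -174.7).
Normal n = (Pick P→Pick Q) × (Pick P→Pick R) = (-1110.7, 17358, -11714).
So ∂z/∂x = −n_x/n_z = −0.09482 and ∂z/∂y = −n_y/n_z = 1.48182.
Gradient magnitude |∇z| = √(a² + b²) = √(0.00899 + 2.19578) = 1.48485.
True dip = arctan(1.48485) = 56.04°, dipping toward S (azimuth ≈ 176°).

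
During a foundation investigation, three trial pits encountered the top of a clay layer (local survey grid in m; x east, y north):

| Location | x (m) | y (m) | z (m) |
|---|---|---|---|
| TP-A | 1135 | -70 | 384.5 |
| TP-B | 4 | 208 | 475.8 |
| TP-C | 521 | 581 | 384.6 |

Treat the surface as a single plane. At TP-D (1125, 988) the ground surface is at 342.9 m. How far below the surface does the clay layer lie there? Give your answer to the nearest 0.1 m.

62.0 m

Let the plane be z = a·x + b·y + c.
TP-B−TP-A: −1131a + 278b = 91.3;  TP-C−TP-A: −614a + 651b = 0.1.
Solving gives a = −0.105038, b = −0.098915.
Then c = 384.5 − a·1135 − b·-70 = 496.79.
At (1125, 988): z_contact = −118.17 − 97.73 + 496.79 = 280.90 m.
Depth below ground = 342.9 − 280.90 = 62.0 m.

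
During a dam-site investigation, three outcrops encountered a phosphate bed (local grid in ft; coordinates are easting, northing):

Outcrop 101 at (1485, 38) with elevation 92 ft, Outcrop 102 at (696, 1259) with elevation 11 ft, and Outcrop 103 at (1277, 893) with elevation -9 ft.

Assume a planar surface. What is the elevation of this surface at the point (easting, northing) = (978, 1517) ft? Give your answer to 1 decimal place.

Let the plane be z = a·easting + b·northing + c.
Outcrop 102−Outcrop 101: −789a + 1221b = −81;  Outcrop 103−Outcrop 101: −208a + 855b = −101.
Solving gives a = −0.128537, b = −0.149398.
Then c = 92 − a·1485 − b·38 = 288.55.
At (978, 1517): z = −125.7 − 226.6 + 288.55 = -63.8 ft.

-63.8 ft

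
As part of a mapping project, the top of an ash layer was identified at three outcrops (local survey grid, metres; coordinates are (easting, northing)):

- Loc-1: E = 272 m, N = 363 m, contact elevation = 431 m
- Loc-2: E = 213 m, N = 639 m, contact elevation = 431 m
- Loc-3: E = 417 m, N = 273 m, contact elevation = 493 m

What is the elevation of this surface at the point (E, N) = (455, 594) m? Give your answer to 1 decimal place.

545.6 m

Let the plane be z = a·E + b·N + c.
Loc-2−Loc-1: −59a + 276b = 0;  Loc-3−Loc-1: 145a − 90b = 62.
Solving gives a = 0.49300, b = 0.10539.
Then c = 431 − a·272 − b·363 = 258.65.
At (455, 594): z = 224.3 + 62.6 + 258.65 = 545.6 m.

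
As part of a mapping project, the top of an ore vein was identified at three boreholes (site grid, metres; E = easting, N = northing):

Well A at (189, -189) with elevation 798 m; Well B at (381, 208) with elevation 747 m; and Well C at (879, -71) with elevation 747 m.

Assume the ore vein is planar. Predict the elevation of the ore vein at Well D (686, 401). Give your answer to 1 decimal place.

710.2 m

Two edge vectors: Well A→Well B = (192, 397, -51), Well A→Well C = (690, 118, -51).
Normal n = (Well A→Well B) × (Well A→Well C) = (-14229, -25398, -251274).
So ∂z/∂E = −n_x/n_z = −0.05663 and ∂z/∂N = −n_y/n_z = −0.10108.
Intercept c from Well A: 798 + 10.70 − 19.10 = 789.60.
At (686, 401): z = −38.8 − 40.5 + 789.60 = 710.2 m.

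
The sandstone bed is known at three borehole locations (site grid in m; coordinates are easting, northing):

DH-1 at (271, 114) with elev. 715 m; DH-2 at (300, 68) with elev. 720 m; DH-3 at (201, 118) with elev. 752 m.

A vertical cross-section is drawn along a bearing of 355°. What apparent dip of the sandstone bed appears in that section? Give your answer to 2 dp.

22.21°

Let the plane be z = a·easting + b·northing + c.
DH-2−DH-1: 29a − 46b = 5;  DH-3−DH-1: −70a + 4b = 37.
Solving gives a = −0.55477, b = −0.45844.
Unit vector along 355° is (sin 355°, cos 355°) = (-0.0872, 0.9962).
Slope in that direction = a·(-0.0872) + b·(0.9962) = −0.40834.
Apparent dip = arctan|0.40834| = 22.21° (true dip is 35.7°, so apparent ≤ true as expected).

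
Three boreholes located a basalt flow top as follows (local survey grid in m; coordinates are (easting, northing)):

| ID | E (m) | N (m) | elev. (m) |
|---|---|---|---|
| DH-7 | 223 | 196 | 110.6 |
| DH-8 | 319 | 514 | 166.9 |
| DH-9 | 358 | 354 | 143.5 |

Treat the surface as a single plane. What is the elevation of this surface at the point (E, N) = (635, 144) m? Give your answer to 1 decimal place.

Let the plane be z = a·E + b·N + c.
DH-8−DH-7: 96a + 318b = 56.3;  DH-9−DH-7: 135a + 158b = 32.9.
Solving gives a = 0.05644, b = 0.16001.
Then c = 110.6 − a·223 − b·196 = 66.65.
At (635, 144): z = 35.8 + 23.0 + 66.65 = 125.5 m.

125.5 m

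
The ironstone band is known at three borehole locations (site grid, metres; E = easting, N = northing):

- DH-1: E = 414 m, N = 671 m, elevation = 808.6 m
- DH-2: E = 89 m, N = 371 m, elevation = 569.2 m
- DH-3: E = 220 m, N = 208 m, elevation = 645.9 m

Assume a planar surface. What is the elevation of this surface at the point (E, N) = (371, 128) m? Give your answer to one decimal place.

741.8 m

Two edge vectors: DH-1→DH-2 = (-325, -300, -239.4), DH-1→DH-3 = (-194, -463, -162.7).
Normal n = (DH-1→DH-2) × (DH-1→DH-3) = (-62032.2, -6433.9, 92275).
So ∂z/∂E = −n_x/n_z = 0.67225 and ∂z/∂N = −n_y/n_z = 0.06973.
Intercept c from DH-1: 808.6 − 278.31 − 46.79 = 483.50.
At (371, 128): z = 249.4 + 8.9 + 483.50 = 741.8 m.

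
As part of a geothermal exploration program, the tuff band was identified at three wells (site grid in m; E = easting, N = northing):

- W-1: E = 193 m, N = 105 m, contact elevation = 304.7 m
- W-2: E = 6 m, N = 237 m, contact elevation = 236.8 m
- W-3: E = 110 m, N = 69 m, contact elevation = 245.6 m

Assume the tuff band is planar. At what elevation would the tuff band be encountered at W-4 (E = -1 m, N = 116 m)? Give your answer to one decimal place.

Two edge vectors: W-1→W-2 = (-187, 132, -67.9), W-1→W-3 = (-83, -36, -59.1).
Normal n = (W-1→W-2) × (W-1→W-3) = (-10245.6, -5416, 17688).
So ∂z/∂E = −n_x/n_z = 0.57924 and ∂z/∂N = −n_y/n_z = 0.30620.
Intercept c from W-1: 304.7 − 111.79 − 32.15 = 160.76.
At (-1, 116): z = −0.6 + 35.5 + 160.76 = 195.7 m.

195.7 m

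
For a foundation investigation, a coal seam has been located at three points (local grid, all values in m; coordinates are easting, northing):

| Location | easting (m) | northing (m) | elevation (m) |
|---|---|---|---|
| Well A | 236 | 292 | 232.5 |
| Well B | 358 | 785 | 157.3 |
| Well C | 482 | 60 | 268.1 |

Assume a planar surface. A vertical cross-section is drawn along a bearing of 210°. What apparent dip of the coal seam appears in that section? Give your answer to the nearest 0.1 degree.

Let the plane be z = a·easting + b·northing + c.
Well B−Well A: 122a + 493b = −75.2;  Well C−Well A: 246a − 232b = 35.6.
Solving gives a = 0.00070, b = −0.15271.
Unit vector along 210° is (sin 210°, cos 210°) = (-0.5000, -0.8660).
Slope in that direction = a·(-0.5000) + b·(-0.8660) = 0.13190.
Apparent dip = arctan|0.13190| = 7.5° (true dip is 8.7°, so apparent ≤ true as expected).

7.5°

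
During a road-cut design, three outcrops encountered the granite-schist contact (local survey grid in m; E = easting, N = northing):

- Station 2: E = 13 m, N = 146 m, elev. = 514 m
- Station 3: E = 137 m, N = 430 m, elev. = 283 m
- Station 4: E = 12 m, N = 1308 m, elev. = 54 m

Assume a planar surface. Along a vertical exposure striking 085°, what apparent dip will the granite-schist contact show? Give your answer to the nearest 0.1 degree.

44.6°

Let the plane be z = a·E + b·N + c.
Station 3−Station 2: 124a + 284b = −231;  Station 4−Station 2: −1a + 1162b = −460.
Solving gives a = −0.95435, b = −0.39669.
Unit vector along 085° is (sin 85°, cos 85°) = (0.9962, 0.0872).
Slope in that direction = a·(0.9962) + b·(0.0872) = −0.98530.
Apparent dip = arctan|0.98530| = 44.6° (true dip is 45.9°, so apparent ≤ true as expected).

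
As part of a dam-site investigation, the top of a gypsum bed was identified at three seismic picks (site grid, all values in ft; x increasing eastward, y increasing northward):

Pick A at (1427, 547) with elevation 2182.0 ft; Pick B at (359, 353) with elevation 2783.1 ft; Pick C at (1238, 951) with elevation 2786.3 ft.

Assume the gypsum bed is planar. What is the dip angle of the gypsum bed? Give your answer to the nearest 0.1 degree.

Two edge vectors: Pick A→Pick B = (-1068, -194, 601.1), Pick A→Pick C = (-189, 404, 604.3).
Normal n = (Pick A→Pick B) × (Pick A→Pick C) = (-360078.6, 531784.5, -468138).
So ∂z/∂x = −n_x/n_z = −0.76917 and ∂z/∂y = −n_y/n_z = 1.13596.
Gradient magnitude |∇z| = √(a² + b²) = √(0.59163 + 1.29040) = 1.37187.
True dip = arctan(1.37187) = 53.9°, dipping toward SE (azimuth ≈ 146°).

53.9°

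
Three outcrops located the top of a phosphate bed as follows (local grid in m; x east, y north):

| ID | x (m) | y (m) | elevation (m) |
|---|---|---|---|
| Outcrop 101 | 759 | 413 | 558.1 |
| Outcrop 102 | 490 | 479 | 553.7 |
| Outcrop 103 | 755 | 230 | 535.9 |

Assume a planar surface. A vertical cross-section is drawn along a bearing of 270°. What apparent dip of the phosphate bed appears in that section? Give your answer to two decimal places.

2.63°

Let the plane be z = a·x + b·y + c.
Outcrop 102−Outcrop 101: −269a + 66b = −4.4;  Outcrop 103−Outcrop 101: −4a − 183b = −22.2.
Solving gives a = 0.04588, b = 0.12031.
Unit vector along 270° is (sin 270°, cos 270°) = (-1.0000, -0.0000).
Slope in that direction = a·(-1.0000) + b·(-0.0000) = −0.04588.
Apparent dip = arctan|0.04588| = 2.63° (true dip is 7.3°, so apparent ≤ true as expected).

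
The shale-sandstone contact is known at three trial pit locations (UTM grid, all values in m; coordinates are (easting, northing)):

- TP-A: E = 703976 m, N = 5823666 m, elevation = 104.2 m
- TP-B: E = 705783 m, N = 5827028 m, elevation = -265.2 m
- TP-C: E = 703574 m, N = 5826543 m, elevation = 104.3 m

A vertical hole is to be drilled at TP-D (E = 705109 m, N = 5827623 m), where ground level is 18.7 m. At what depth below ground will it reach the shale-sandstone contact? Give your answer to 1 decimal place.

188.0 m

Let the plane be z = a·E + b·N + c.
TP-B−TP-A: 1807a + 3362b = −369.4;  TP-C−TP-A: −402a + 2877b = 0.1.
Solving gives a = −0.162298827, b = −0.022643076.
Then c = 104.2 − a·703976 − b·5823666 = 246224.39.
At (705109, 5827623): z_contact = −114438.36 − 131955.31 + 246224.39 = -169.28 m.
Depth below ground = 18.7 − (-169.28) = 188.0 m.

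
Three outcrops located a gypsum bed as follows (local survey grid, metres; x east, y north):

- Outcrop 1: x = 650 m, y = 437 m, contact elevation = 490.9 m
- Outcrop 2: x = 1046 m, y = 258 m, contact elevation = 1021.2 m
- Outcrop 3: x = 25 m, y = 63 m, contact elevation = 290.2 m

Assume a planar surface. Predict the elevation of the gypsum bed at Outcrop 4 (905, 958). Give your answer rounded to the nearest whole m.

216 m

Two edge vectors: Outcrop 1→Outcrop 2 = (396, -179, 530.3), Outcrop 1→Outcrop 3 = (-625, -374, -200.7).
Normal n = (Outcrop 1→Outcrop 2) × (Outcrop 1→Outcrop 3) = (234257.5, -251960.3, -259979).
So ∂z/∂x = −n_x/n_z = 0.90106 and ∂z/∂y = −n_y/n_z = −0.96916.
Intercept c from Outcrop 1: 490.9 − 585.69 + 423.52 = 328.73.
At (905, 958): z = 815.5 − 928.5 + 328.73 = 215.7 m.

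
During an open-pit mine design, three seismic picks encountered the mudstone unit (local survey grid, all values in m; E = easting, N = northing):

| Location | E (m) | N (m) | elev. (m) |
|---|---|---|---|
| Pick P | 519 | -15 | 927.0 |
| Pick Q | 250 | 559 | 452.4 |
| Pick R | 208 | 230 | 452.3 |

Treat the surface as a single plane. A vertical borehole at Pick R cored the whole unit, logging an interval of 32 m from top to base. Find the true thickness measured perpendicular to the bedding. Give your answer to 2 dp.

18.61 m

Two edge vectors: Pick P→Pick Q = (-269, 574, -474.6), Pick P→Pick R = (-311, 245, -474.7).
Normal n = (Pick P→Pick Q) × (Pick P→Pick R) = (-156200.8, 19906.3, 112609).
So ∂z/∂E = −n_x/n_z = 1.38711 and ∂z/∂N = −n_y/n_z = −0.17677.
|∇z| = √(a²+b²) = 1.39833, so dip δ = arctan(1.39833) = 54.43°.
True thickness = vertical thickness × cos δ = 32 × cos 54.43° = 18.61 m.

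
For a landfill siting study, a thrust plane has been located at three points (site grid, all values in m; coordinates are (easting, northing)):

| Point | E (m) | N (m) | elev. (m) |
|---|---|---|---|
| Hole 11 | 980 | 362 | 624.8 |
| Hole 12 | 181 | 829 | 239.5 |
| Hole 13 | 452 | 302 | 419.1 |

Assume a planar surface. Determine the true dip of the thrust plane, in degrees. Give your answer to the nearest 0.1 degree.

23.1°

Two edge vectors: Hole 11→Hole 12 = (-799, 467, -385.3), Hole 11→Hole 13 = (-528, -60, -205.7).
Normal n = (Hole 11→Hole 12) × (Hole 11→Hole 13) = (-119179.9, 39084.1, 294516).
So ∂z/∂E = −n_x/n_z = 0.40466 and ∂z/∂N = −n_y/n_z = −0.13271.
Gradient magnitude |∇z| = √(a² + b²) = √(0.16375 + 0.01761) = 0.42587.
True dip = arctan(0.42587) = 23.1°, dipping toward WNW (azimuth ≈ 288°).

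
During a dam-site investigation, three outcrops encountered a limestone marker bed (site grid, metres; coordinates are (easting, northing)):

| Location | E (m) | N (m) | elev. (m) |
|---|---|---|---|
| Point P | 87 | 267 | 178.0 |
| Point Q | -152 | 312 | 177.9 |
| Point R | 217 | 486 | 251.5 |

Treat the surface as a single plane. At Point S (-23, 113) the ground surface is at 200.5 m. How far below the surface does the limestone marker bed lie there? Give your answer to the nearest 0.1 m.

75.2 m

Let the plane be z = a·E + b·N + c.
Point Q−Point P: −239a + 45b = −0.1;  Point R−Point P: 130a + 219b = 73.5.
Solving gives a = 0.05722, b = 0.30165.
Then c = 178 − a·87 − b·267 = 92.48.
At (-23, 113): z_contact = −1.32 + 34.09 + 92.48 = 125.25 m.
Depth below ground = 200.5 − 125.25 = 75.2 m.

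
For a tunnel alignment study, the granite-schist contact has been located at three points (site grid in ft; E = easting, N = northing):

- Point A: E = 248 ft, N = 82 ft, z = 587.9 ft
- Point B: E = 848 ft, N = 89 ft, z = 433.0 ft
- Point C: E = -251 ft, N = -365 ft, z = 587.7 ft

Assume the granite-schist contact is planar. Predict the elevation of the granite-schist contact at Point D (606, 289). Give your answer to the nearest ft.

Let the plane be z = a·E + b·N + c.
Point B−Point A: 600a + 7b = −154.9;  Point C−Point A: −499a − 447b = −0.2.
Solving gives a = −0.26158, b = 0.29246.
Then c = 587.9 − a·248 − b·82 = 628.79.
At (606, 289): z = −158.5 + 84.5 + 628.79 = 554.8 ft.

555 ft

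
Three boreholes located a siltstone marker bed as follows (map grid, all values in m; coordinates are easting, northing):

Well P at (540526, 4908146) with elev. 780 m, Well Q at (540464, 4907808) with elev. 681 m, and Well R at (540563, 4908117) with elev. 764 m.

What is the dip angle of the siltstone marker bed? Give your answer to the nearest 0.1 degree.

20.3°

Let the plane be z = a·easting + b·northing + c.
Well Q−Well P: −62a − 338b = −99;  Well R−Well P: 37a − 29b = −16.
Solving gives a = −0.17736, b = 0.32543.
Gradient magnitude |∇z| = √(a² + b²) = √(0.03146 + 0.10591) = 0.37063.
True dip = arctan(0.37063) = 20.3°, dipping toward SSE (azimuth ≈ 151°).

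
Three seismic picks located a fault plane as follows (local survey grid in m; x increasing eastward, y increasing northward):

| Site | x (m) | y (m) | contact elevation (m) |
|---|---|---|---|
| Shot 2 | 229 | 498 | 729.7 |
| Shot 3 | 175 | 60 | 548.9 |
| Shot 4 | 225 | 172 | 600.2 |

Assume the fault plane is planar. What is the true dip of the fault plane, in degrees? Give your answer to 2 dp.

Let the plane be z = a·x + b·y + c.
Shot 3−Shot 2: −54a − 438b = −180.8;  Shot 4−Shot 2: −4a − 326b = −129.5.
Solving gives a = 0.14003, b = 0.39552.
Gradient magnitude |∇z| = √(a² + b²) = √(0.01961 + 0.15644) = 0.41958.
True dip = arctan(0.41958) = 22.76°, dipping toward SSW (azimuth ≈ 199°).

22.76°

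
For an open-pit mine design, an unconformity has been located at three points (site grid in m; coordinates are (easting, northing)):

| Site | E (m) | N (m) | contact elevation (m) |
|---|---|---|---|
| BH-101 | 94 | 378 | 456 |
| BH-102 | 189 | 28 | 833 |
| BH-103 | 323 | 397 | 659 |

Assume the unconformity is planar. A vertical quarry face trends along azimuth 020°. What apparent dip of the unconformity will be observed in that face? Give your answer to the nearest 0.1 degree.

Two edge vectors: BH-101→BH-102 = (95, -350, 377), BH-101→BH-103 = (229, 19, 203).
Normal n = (BH-101→BH-102) × (BH-101→BH-103) = (-78213, 67048, 81955).
So ∂z/∂E = −n_x/n_z = 0.95434 and ∂z/∂N = −n_y/n_z = −0.81811.
Unit vector along 020° is (sin 20°, cos 20°) = (0.3420, 0.9397).
Slope in that direction = a·(0.3420) + b·(0.9397) = −0.44237.
Apparent dip = arctan|0.44237| = 23.9° (true dip is 51.5°, so apparent ≤ true as expected).

23.9°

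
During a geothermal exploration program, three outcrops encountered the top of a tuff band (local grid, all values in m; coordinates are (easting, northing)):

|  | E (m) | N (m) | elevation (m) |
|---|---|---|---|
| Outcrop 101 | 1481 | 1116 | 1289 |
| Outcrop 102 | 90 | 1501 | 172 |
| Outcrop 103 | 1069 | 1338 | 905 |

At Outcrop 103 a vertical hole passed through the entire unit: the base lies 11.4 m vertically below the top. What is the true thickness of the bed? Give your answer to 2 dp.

Two edge vectors: Outcrop 101→Outcrop 102 = (-1391, 385, -1117), Outcrop 101→Outcrop 103 = (-412, 222, -384).
Normal n = (Outcrop 101→Outcrop 102) × (Outcrop 101→Outcrop 103) = (100134, -73940, -150182).
So ∂z/∂E = −n_x/n_z = 0.66675 and ∂z/∂N = −n_y/n_z = −0.49234.
|∇z| = √(a²+b²) = 0.82883, so dip δ = arctan(0.82883) = 39.65°.
True thickness = vertical thickness × cos δ = 11.4 × cos 39.65° = 8.78 m.

8.78 m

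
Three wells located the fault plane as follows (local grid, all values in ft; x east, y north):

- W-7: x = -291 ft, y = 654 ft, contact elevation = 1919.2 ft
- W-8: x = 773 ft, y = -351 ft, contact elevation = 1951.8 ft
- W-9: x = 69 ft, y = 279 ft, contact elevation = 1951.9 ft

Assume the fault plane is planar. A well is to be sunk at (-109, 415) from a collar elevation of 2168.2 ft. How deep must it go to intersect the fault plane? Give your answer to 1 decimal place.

201.8 ft

Two edge vectors: W-7→W-8 = (1064, -1005, 32.6), W-7→W-9 = (360, -375, 32.7).
Normal n = (W-7→W-8) × (W-7→W-9) = (-20638.5, -23056.8, -37200).
So ∂z/∂x = −n_x/n_z = −0.55480 and ∂z/∂y = −n_y/n_z = −0.61981.
Intercept c from W-7: 1919.2 − 161.45 + 405.35 = 2163.11.
At (-109, 415): z_contact = 60.47 − 257.22 + 2163.11 = 1966.36 ft.
Depth below ground = 2168.2 − 1966.36 = 201.8 ft.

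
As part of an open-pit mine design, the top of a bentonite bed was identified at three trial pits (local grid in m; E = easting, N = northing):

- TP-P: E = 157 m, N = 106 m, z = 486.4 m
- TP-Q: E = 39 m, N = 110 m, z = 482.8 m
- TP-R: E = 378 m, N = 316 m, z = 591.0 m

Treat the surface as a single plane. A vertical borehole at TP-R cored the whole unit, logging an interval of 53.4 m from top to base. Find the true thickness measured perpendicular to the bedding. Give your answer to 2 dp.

48.66 m

Let the plane be z = a·E + b·N + c.
TP-Q−TP-P: −118a + 4b = −3.6;  TP-R−TP-P: 221a + 210b = 104.6.
Solving gives a = 0.04576, b = 0.44994.
|∇z| = √(a²+b²) = 0.45226, so dip δ = arctan(0.45226) = 24.34°.
True thickness = vertical thickness × cos δ = 53.4 × cos 24.34° = 48.66 m.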